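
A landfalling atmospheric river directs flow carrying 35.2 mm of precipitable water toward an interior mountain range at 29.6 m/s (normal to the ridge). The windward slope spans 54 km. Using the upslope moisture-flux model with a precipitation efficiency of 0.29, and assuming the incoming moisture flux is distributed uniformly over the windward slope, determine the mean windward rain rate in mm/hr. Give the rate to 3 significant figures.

Incoming column moisture flux per unit ridge length: F = V × PW = 29.6 × 35.2 = 1041.92 mm·m/s.
Spread over the 54 km slope with efficiency ε = 0.29: R = ε·F/W = 0.29 × 1041.92 / 54000 m = 5.595e-03 mm/s.
R = 5.595e-03 × 3600 = 20.1 mm/hr.

R ≈ 20.1 mm/hr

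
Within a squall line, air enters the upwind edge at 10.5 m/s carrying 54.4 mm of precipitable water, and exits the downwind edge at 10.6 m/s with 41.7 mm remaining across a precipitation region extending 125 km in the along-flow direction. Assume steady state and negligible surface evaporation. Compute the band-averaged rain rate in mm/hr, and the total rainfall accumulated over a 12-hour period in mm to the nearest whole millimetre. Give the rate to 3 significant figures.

Column moisture flux per unit crosswind length is F = V × PW.
Inflow: F_in = 10.5 × 54.4 = 571.2 mm·m/s
Outflow: F_out = 10.6 × 41.7 = 442.02 mm·m/s
Steady-state rate R = (F_in − F_out)/L = (571.2 − 442.02) / 125000 m = 1.033e-03 mm/s.
R = 1.033e-03 × 3600 = 3.72 mm/hr.
Over 12 h: total = 3.72 × 12 = 44.64 ≈ 45 mm.

R ≈ 3.72 mm/hr; total ≈ 45 mm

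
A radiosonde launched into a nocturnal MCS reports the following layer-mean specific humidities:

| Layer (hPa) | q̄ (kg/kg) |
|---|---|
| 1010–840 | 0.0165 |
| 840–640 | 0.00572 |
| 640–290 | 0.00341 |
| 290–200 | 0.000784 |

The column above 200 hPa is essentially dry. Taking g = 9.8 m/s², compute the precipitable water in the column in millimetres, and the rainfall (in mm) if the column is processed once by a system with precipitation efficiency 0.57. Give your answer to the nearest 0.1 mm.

Precipitable water is the column-integrated vapour mass per unit area: PW = (1/g) Σ q̄ Δp, with q in kg/kg and Δp in Pa (1 kg/m² of water = 1 mm).
Layer 1010–840 hPa: Δp = 170 hPa = 17000 Pa, q̄ = 0.0165 kg/kg → 0.0165 × 17000 / 9.8 = 28.62 mm
Layer 840–640 hPa: Δp = 200 hPa = 20000 Pa, q̄ = 0.00572 kg/kg → 0.00572 × 20000 / 9.8 = 11.67 mm
Layer 640–290 hPa: Δp = 350 hPa = 35000 Pa, q̄ = 0.00341 kg/kg → 0.00341 × 35000 / 9.8 = 12.18 mm
Layer 290–200 hPa: Δp = 90 hPa = 9000 Pa, q̄ = 0.000784 kg/kg → 0.000784 × 9000 / 9.8 = 0.72 mm
PW = 28.62 + 11.67 + 12.18 + 0.72 = 53.19 ≈ 53.2 mm.
Rainfall = ε × PW = 0.57 × 53.2 = 30.3 mm.

PW ≈ 53.2 mm; rainfall ≈ 30.3 mm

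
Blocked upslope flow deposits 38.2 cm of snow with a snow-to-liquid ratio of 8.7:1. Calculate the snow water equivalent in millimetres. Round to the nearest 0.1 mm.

SWE ≈ 43.9 mm

SWE = snow depth / ratio = 38.2 cm / 8.7 = 4.391 cm = 43.9 mm.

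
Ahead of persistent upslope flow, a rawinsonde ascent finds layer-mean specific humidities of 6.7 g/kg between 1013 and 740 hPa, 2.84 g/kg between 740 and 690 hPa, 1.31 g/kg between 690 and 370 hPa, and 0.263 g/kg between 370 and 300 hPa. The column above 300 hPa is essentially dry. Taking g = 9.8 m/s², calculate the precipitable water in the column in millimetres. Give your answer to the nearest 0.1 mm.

Precipitable water is the column-integrated vapour mass per unit area: PW = (1/g) Σ q̄ Δp, with q in kg/kg and Δp in Pa (1 kg/m² of water = 1 mm).
Layer 1013–740 hPa: Δp = 273 hPa = 27300 Pa, q̄ = 0.0067 kg/kg → 0.0067 × 27300 / 9.8 = 18.66 mm
Layer 740–690 hPa: Δp = 50 hPa = 5000 Pa, q̄ = 0.00284 kg/kg → 0.00284 × 5000 / 9.8 = 1.45 mm
Layer 690–370 hPa: Δp = 320 hPa = 32000 Pa, q̄ = 0.00131 kg/kg → 0.00131 × 32000 / 9.8 = 4.28 mm
Layer 370–300 hPa: Δp = 70 hPa = 7000 Pa, q̄ = 0.000263 kg/kg → 0.000263 × 7000 / 9.8 = 0.19 mm
PW = 18.66 + 1.45 + 4.28 + 0.19 = 24.58 ≈ 24.6 mm.

PW ≈ 24.6 mm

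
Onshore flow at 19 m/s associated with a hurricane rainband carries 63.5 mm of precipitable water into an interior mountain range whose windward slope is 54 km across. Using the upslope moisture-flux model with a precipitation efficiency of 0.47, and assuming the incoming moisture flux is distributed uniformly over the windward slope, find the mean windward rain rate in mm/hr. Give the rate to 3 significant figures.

R ≈ 37.8 mm/hr

Incoming column moisture flux per unit ridge length: F = V × PW = 19 × 63.5 = 1206.5 mm·m/s.
Spread over the 54 km slope with efficiency ε = 0.47: R = ε·F/W = 0.47 × 1206.5 / 54000 m = 1.050e-02 mm/s.
R = 1.050e-02 × 3600 = 37.8 mm/hr.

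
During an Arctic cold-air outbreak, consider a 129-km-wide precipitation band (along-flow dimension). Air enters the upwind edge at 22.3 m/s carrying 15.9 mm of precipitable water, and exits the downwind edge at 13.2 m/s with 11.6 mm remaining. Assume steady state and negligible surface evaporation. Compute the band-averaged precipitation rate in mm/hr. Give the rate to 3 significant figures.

R ≈ 5.62 mm/hr

Column moisture flux per unit crosswind length is F = V × PW.
Inflow: F_in = 22.3 × 15.9 = 354.57 mm·m/s
Outflow: F_out = 13.2 × 11.6 = 153.12 mm·m/s
Steady-state rate R = (F_in − F_out)/L = (354.57 − 153.12) / 129000 m = 1.562e-03 mm/s.
R = 1.562e-03 × 3600 = 5.62 mm/hr.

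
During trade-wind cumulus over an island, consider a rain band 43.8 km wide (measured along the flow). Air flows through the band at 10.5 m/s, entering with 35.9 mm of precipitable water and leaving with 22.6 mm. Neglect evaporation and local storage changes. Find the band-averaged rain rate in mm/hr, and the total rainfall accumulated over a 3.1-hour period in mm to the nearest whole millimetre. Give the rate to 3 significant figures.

Column moisture flux per unit crosswind length is F = V × PW.
Inflow: F_in = 10.5 × 35.9 = 376.95 mm·m/s
Outflow: F_out = 10.5 × 22.6 = 237.3 mm·m/s
Steady-state rate R = (F_in − F_out)/L = (376.95 − 237.3) / 43800 m = 3.188e-03 mm/s.
R = 3.188e-03 × 3600 = 11.5 mm/hr.
Over 3.1 h: total = 11.5 × 3.1 = 35.65 ≈ 36 mm.

R ≈ 11.5 mm/hr; total ≈ 36 mm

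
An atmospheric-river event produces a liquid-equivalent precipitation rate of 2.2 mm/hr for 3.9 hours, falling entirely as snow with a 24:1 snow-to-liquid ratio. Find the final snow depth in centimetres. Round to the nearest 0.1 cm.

Liquid-equivalent depth = 2.2 × 3.9 = 8.58 mm.
Snow depth = 8.58 mm × 24 = 205.92 mm = 20.6 cm.

snow depth ≈ 20.6 cm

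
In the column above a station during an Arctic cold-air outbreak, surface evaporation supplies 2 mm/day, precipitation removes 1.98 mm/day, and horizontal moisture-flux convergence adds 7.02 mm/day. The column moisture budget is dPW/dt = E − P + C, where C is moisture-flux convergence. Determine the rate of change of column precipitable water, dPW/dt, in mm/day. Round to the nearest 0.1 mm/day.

dPW/dt ≈ 7.0 mm/day

dPW/dt = E − P + C = 2 − 1.98 + (7.02) = 7.0 mm/day.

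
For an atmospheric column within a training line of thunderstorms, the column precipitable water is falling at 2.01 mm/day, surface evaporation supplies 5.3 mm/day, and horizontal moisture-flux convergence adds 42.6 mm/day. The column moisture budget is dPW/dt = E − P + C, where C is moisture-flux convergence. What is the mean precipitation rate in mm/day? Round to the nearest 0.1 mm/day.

P ≈ 49.9 mm/day

dPW/dt = -2.01 mm/day.
P = E + C − dPW/dt = 5.3 + (42.6) − (-2.01) = 49.9 mm/day.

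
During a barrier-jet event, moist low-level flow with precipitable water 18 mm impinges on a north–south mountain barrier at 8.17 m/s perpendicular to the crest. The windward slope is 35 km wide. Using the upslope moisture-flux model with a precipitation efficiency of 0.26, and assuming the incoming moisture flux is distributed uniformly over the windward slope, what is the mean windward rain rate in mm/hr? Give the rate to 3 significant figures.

Incoming column moisture flux per unit ridge length: F = V × PW = 8.17 × 18 = 147.06 mm·m/s.
Spread over the 35 km slope with efficiency ε = 0.26: R = ε·F/W = 0.26 × 147.06 / 35000 m = 1.092e-03 mm/s.
R = 1.092e-03 × 3600 = 3.93 mm/hr.

R ≈ 3.93 mm/hr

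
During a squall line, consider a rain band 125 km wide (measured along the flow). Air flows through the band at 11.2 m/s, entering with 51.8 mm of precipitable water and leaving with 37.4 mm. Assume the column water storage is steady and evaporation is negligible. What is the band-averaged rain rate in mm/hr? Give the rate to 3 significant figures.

R ≈ 4.64 mm/hr

Column moisture flux per unit crosswind length is F = V × PW.
Inflow: F_in = 11.2 × 51.8 = 580.16 mm·m/s
Outflow: F_out = 11.2 × 37.4 = 418.88 mm·m/s
Steady-state rate R = (F_in − F_out)/L = (580.16 − 418.88) / 125000 m = 1.290e-03 mm/s.
R = 1.290e-03 × 3600 = 4.64 mm/hr.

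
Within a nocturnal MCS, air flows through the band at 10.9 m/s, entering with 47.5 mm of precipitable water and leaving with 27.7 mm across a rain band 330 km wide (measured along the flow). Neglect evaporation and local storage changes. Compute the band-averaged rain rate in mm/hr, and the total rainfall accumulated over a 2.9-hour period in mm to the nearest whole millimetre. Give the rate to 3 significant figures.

R ≈ 2.35 mm/hr; total ≈ 7 mm

Column moisture flux per unit crosswind length is F = V × PW.
Inflow: F_in = 10.9 × 47.5 = 517.75 mm·m/s
Outflow: F_out = 10.9 × 27.7 = 301.93 mm·m/s
Steady-state rate R = (F_in − F_out)/L = (517.75 − 301.93) / 330000 m = 6.540e-04 mm/s.
R = 6.540e-04 × 3600 = 2.35 mm/hr.
Over 2.9 h: total = 2.35 × 2.9 = 6.815 ≈ 7 mm.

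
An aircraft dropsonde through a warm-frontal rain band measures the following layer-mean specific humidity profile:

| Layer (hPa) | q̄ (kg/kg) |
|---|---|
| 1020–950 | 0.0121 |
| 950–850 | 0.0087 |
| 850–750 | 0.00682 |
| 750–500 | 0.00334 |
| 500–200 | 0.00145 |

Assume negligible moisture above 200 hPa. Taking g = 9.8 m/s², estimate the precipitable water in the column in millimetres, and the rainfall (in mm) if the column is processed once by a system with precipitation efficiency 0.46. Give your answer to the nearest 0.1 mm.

PW ≈ 37.4 mm; rainfall ≈ 17.2 mm

Precipitable water is the column-integrated vapour mass per unit area: PW = (1/g) Σ q̄ Δp, with q in kg/kg and Δp in Pa (1 kg/m² of water = 1 mm).
Layer 1020–950 hPa: Δp = 70 hPa = 7000 Pa, q̄ = 0.0121 kg/kg → 0.0121 × 7000 / 9.8 = 8.64 mm
Layer 950–850 hPa: Δp = 100 hPa = 10000 Pa, q̄ = 0.0087 kg/kg → 0.0087 × 10000 / 9.8 = 8.88 mm
Layer 850–750 hPa: Δp = 100 hPa = 10000 Pa, q̄ = 0.00682 kg/kg → 0.00682 × 10000 / 9.8 = 6.96 mm
Layer 750–500 hPa: Δp = 250 hPa = 25000 Pa, q̄ = 0.00334 kg/kg → 0.00334 × 25000 / 9.8 = 8.52 mm
Layer 500–200 hPa: Δp = 300 hPa = 30000 Pa, q̄ = 0.00145 kg/kg → 0.00145 × 30000 / 9.8 = 4.44 mm
PW = 8.64 + 8.88 + 6.96 + 8.52 + 4.44 = 37.44 ≈ 37.4 mm.
Rainfall = ε × PW = 0.46 × 37.4 = 17.2 mm.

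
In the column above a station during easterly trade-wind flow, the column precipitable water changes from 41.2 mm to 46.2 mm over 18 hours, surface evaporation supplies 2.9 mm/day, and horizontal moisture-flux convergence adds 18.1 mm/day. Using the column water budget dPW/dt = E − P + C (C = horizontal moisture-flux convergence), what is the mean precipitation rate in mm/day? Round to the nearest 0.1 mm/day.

dPW/dt = (46.2 − 41.2) mm / (18/24 day) = +6.667 mm/day.
P = E + C − dPW/dt = 2.9 + (18.1) − (+6.667) = 14.3 mm/day.

P ≈ 14.3 mm/day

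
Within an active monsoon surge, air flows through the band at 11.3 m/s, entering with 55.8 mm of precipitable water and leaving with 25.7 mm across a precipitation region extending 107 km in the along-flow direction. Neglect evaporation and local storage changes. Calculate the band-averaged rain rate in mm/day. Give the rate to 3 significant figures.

R ≈ 275 mm/day

Column moisture flux per unit crosswind length is F = V × PW.
Inflow: F_in = 11.3 × 55.8 = 630.54 mm·m/s
Outflow: F_out = 11.3 × 25.7 = 290.41 mm·m/s
Steady-state rate R = (F_in − F_out)/L = (630.54 − 290.41) / 107000 m = 3.179e-03 mm/s.
R = 3.179e-03 × 3600 × 24 = 275 mm/day.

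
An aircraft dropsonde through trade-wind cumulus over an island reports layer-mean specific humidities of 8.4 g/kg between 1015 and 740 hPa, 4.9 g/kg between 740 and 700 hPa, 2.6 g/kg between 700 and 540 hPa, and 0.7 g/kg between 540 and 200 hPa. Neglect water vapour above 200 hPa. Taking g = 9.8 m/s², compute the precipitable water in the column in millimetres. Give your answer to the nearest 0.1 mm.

PW ≈ 32.2 mm

Precipitable water is the column-integrated vapour mass per unit area: PW = (1/g) Σ q̄ Δp, with q in kg/kg and Δp in Pa (1 kg/m² of water = 1 mm).
Layer 1015–740 hPa: Δp = 275 hPa = 27500 Pa, q̄ = 0.0084 kg/kg → 0.0084 × 27500 / 9.8 = 23.57 mm
Layer 740–700 hPa: Δp = 40 hPa = 4000 Pa, q̄ = 0.0049 kg/kg → 0.0049 × 4000 / 9.8 = 2.00 mm
Layer 700–540 hPa: Δp = 160 hPa = 16000 Pa, q̄ = 0.0026 kg/kg → 0.0026 × 16000 / 9.8 = 4.24 mm
Layer 540–200 hPa: Δp = 340 hPa = 34000 Pa, q̄ = 0.0007 kg/kg → 0.0007 × 34000 / 9.8 = 2.43 mm
PW = 23.57 + 2.00 + 4.24 + 2.43 = 32.24 ≈ 32.2 mm.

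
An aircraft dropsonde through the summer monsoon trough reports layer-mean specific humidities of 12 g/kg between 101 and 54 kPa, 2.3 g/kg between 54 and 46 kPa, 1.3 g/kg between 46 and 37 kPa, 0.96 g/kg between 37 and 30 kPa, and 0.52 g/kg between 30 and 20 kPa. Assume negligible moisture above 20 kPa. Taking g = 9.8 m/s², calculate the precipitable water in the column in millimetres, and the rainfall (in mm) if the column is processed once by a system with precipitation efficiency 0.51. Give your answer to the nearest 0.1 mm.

PW ≈ 61.8 mm; rainfall ≈ 31.5 mm

Precipitable water is the column-integrated vapour mass per unit area: PW = (1/g) Σ q̄ Δp, with q in kg/kg and Δp in Pa (1 kg/m² of water = 1 mm).
Layer 101–54 kPa: Δp = 470 hPa = 47000 Pa, q̄ = 0.012 kg/kg → 0.012 × 47000 / 9.8 = 57.55 mm
Layer 54–46 kPa: Δp = 80 hPa = 8000 Pa, q̄ = 0.0023 kg/kg → 0.0023 × 8000 / 9.8 = 1.88 mm
Layer 46–37 kPa: Δp = 90 hPa = 9000 Pa, q̄ = 0.0013 kg/kg → 0.0013 × 9000 / 9.8 = 1.19 mm
Layer 37–30 kPa: Δp = 70 hPa = 7000 Pa, q̄ = 0.00096 kg/kg → 0.00096 × 7000 / 9.8 = 0.69 mm
Layer 30–20 kPa: Δp = 100 hPa = 10000 Pa, q̄ = 0.00052 kg/kg → 0.00052 × 10000 / 9.8 = 0.53 mm
PW = 57.55 + 1.88 + 1.19 + 0.69 + 0.53 = 61.84 ≈ 61.8 mm.
Rainfall = ε × PW = 0.51 × 61.8 = 31.5 mm.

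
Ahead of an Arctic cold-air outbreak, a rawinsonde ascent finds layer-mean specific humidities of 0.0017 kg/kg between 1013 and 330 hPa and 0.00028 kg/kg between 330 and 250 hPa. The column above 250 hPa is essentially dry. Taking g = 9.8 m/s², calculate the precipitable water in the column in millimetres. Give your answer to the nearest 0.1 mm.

PW ≈ 12.1 mm

Precipitable water is the column-integrated vapour mass per unit area: PW = (1/g) Σ q̄ Δp, with q in kg/kg and Δp in Pa (1 kg/m² of water = 1 mm).
Layer 1013–330 hPa: Δp = 683 hPa = 68300 Pa, q̄ = 0.0017 kg/kg → 0.0017 × 68300 / 9.8 = 11.85 mm
Layer 330–250 hPa: Δp = 80 hPa = 8000 Pa, q̄ = 0.00028 kg/kg → 0.00028 × 8000 / 9.8 = 0.23 mm
PW = 11.85 + 0.23 = 12.08 ≈ 12.1 mm.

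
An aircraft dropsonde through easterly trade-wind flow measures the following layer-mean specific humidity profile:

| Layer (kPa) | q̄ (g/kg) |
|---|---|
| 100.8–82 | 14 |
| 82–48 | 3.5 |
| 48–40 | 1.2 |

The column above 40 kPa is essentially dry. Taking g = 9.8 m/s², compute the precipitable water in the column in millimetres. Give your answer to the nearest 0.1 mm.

Precipitable water is the column-integrated vapour mass per unit area: PW = (1/g) Σ q̄ Δp, with q in kg/kg and Δp in Pa (1 kg/m² of water = 1 mm).
Layer 100.8–82 kPa: Δp = 188 hPa = 18800 Pa, q̄ = 0.014 kg/kg → 0.014 × 18800 / 9.8 = 26.86 mm
Layer 82–48 kPa: Δp = 340 hPa = 34000 Pa, q̄ = 0.0035 kg/kg → 0.0035 × 34000 / 9.8 = 12.14 mm
Layer 48–40 kPa: Δp = 80 hPa = 8000 Pa, q̄ = 0.0012 kg/kg → 0.0012 × 8000 / 9.8 = 0.98 mm
PW = 26.86 + 12.14 + 0.98 = 39.98 ≈ 40.0 mm.

PW ≈ 40.0 mm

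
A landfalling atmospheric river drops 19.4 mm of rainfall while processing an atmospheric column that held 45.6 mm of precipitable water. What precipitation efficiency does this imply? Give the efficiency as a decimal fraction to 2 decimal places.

ε ≈ 0.43

ε = rainfall / PW = 19.4 / 45.6 = 0.43.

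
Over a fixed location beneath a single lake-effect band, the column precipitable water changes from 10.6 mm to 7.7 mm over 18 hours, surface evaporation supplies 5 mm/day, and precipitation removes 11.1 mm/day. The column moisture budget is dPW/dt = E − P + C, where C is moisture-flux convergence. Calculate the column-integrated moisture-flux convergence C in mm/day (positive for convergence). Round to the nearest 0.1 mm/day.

C ≈ 2.2 mm/day

dPW/dt = (7.7 − 10.6) mm / (18/24 day) = -3.867 mm/day.
C = dPW/dt − E + P = (-3.867) − 5 + 11.1 = 2.2 mm/day.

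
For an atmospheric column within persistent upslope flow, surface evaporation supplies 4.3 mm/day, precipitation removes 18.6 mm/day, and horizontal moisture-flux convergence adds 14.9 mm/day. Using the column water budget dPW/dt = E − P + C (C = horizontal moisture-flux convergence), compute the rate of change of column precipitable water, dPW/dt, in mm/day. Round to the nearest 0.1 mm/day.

dPW/dt ≈ 0.6 mm/day

dPW/dt = E − P + C = 4.3 − 18.6 + (14.9) = 0.6 mm/day.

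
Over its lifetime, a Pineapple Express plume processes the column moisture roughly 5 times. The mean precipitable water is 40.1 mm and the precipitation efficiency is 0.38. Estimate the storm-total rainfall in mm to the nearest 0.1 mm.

Each cycle deposits ε × PW = 0.38 × 40.1 = 15.238 mm.
Over 5 cycles: 5 × 15.238 = 76.2 mm.

rainfall ≈ 76.2 mm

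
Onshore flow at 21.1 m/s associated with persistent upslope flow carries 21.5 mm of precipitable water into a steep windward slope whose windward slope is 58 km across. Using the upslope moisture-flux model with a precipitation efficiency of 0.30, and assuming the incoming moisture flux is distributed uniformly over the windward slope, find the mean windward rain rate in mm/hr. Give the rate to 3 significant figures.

R ≈ 8.45 mm/hr

Incoming column moisture flux per unit ridge length: F = V × PW = 21.1 × 21.5 = 453.65 mm·m/s.
Spread over the 58 km slope with efficiency ε = 0.30: R = ε·F/W = 0.30 × 453.65 / 58000 m = 2.346e-03 mm/s.
R = 2.346e-03 × 3600 = 8.45 mm/hr.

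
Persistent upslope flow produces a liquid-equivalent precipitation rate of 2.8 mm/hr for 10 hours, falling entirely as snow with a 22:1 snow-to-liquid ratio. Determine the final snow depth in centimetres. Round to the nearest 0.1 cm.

snow depth ≈ 61.6 cm

Liquid-equivalent depth = 2.8 × 10 = 28 mm.
Snow depth = 28 mm × 22 = 616 mm = 61.6 cm.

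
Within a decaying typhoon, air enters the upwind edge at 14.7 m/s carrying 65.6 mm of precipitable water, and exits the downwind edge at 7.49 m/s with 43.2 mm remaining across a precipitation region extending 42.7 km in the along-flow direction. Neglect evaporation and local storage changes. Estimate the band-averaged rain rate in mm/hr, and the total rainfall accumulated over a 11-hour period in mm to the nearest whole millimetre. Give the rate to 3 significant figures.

R ≈ 54.0 mm/hr; total ≈ 594 mm

Column moisture flux per unit crosswind length is F = V × PW.
Inflow: F_in = 14.7 × 65.6 = 964.32 mm·m/s
Outflow: F_out = 7.49 × 43.2 = 323.568 mm·m/s
Steady-state rate R = (F_in − F_out)/L = (964.32 − 323.568) / 42700 m = 1.501e-02 mm/s.
R = 1.501e-02 × 3600 = 54.0 mm/hr.
Over 11 h: total = 54.0 × 11 = 594 mm.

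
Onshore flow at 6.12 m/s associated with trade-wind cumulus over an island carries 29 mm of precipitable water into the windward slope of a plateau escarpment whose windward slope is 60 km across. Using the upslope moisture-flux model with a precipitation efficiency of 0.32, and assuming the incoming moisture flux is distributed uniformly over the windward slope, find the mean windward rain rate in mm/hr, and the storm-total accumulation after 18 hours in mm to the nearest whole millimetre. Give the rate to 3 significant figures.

R ≈ 3.41 mm/hr; total ≈ 61 mm

Incoming column moisture flux per unit ridge length: F = V × PW = 6.12 × 29 = 177.48 mm·m/s.
Spread over the 60 km slope with efficiency ε = 0.32: R = ε·F/W = 0.32 × 177.48 / 60000 m = 9.466e-04 mm/s.
R = 9.466e-04 × 3600 = 3.41 mm/hr.
Over 18 h: total = 3.41 × 18 = 61.38 ≈ 61 mm.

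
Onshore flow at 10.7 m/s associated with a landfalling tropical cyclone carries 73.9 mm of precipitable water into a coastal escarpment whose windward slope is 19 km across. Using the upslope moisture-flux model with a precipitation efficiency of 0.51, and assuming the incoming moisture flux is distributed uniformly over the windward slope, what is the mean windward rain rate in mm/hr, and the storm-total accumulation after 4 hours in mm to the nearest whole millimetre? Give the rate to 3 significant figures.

R ≈ 76.4 mm/hr; total ≈ 306 mm

Incoming column moisture flux per unit ridge length: F = V × PW = 10.7 × 73.9 = 790.73 mm·m/s.
Spread over the 19 km slope with efficiency ε = 0.51: R = ε·F/W = 0.51 × 790.73 / 19000 m = 2.122e-02 mm/s.
R = 2.122e-02 × 3600 = 76.4 mm/hr.
Over 4 h: total = 76.4 × 4 = 305.6 ≈ 306 mm.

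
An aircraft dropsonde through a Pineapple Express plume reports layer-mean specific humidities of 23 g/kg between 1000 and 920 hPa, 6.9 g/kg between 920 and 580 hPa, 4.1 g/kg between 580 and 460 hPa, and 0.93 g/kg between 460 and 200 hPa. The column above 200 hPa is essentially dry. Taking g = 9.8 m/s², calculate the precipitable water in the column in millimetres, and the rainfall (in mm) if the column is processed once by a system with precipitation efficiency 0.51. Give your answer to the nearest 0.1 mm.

PW ≈ 50.2 mm; rainfall ≈ 25.6 mm

Precipitable water is the column-integrated vapour mass per unit area: PW = (1/g) Σ q̄ Δp, with q in kg/kg and Δp in Pa (1 kg/m² of water = 1 mm).
Layer 1000–920 hPa: Δp = 80 hPa = 8000 Pa, q̄ = 0.023 kg/kg → 0.023 × 8000 / 9.8 = 18.78 mm
Layer 920–580 hPa: Δp = 340 hPa = 34000 Pa, q̄ = 0.0069 kg/kg → 0.0069 × 34000 / 9.8 = 23.94 mm
Layer 580–460 hPa: Δp = 120 hPa = 12000 Pa, q̄ = 0.0041 kg/kg → 0.0041 × 12000 / 9.8 = 5.02 mm
Layer 460–200 hPa: Δp = 260 hPa = 26000 Pa, q̄ = 0.00093 kg/kg → 0.00093 × 26000 / 9.8 = 2.47 mm
PW = 18.78 + 23.94 + 5.02 + 2.47 = 50.21 ≈ 50.2 mm.
Rainfall = ε × PW = 0.51 × 50.2 = 25.6 mm.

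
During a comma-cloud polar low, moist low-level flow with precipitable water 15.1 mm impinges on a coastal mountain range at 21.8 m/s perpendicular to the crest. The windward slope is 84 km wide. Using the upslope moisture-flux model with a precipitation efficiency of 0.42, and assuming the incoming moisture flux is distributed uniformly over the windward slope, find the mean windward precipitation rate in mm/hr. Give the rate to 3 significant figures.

Incoming column moisture flux per unit ridge length: F = V × PW = 21.8 × 15.1 = 329.18 mm·m/s.
Spread over the 84 km slope with efficiency ε = 0.42: R = ε·F/W = 0.42 × 329.18 / 84000 m = 1.646e-03 mm/s.
R = 1.646e-03 × 3600 = 5.93 mm/hr.

R ≈ 5.93 mm/hr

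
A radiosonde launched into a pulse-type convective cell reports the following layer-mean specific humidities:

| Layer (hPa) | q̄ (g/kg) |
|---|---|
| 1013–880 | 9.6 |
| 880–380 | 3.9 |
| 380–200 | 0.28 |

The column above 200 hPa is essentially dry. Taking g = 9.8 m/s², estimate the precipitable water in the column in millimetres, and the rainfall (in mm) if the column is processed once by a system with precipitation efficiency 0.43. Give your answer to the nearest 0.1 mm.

PW ≈ 33.4 mm; rainfall ≈ 14.4 mm

Precipitable water is the column-integrated vapour mass per unit area: PW = (1/g) Σ q̄ Δp, with q in kg/kg and Δp in Pa (1 kg/m² of water = 1 mm).
Layer 1013–880 hPa: Δp = 133 hPa = 13300 Pa, q̄ = 0.0096 kg/kg → 0.0096 × 13300 / 9.8 = 13.03 mm
Layer 880–380 hPa: Δp = 500 hPa = 50000 Pa, q̄ = 0.0039 kg/kg → 0.0039 × 50000 / 9.8 = 19.90 mm
Layer 380–200 hPa: Δp = 180 hPa = 18000 Pa, q̄ = 0.00028 kg/kg → 0.00028 × 18000 / 9.8 = 0.51 mm
PW = 13.03 + 19.90 + 0.51 = 33.44 ≈ 33.4 mm.
Rainfall = ε × PW = 0.43 × 33.4 = 14.4 mm.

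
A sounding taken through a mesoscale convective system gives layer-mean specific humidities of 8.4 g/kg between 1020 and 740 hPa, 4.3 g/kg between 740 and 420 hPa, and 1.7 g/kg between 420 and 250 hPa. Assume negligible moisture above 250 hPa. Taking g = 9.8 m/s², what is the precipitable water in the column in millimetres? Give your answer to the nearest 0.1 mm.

PW ≈ 41.0 mm

Precipitable water is the column-integrated vapour mass per unit area: PW = (1/g) Σ q̄ Δp, with q in kg/kg and Δp in Pa (1 kg/m² of water = 1 mm).
Layer 1020–740 hPa: Δp = 280 hPa = 28000 Pa, q̄ = 0.0084 kg/kg → 0.0084 × 28000 / 9.8 = 24.00 mm
Layer 740–420 hPa: Δp = 320 hPa = 32000 Pa, q̄ = 0.0043 kg/kg → 0.0043 × 32000 / 9.8 = 14.04 mm
Layer 420–250 hPa: Δp = 170 hPa = 17000 Pa, q̄ = 0.0017 kg/kg → 0.0017 × 17000 / 9.8 = 2.95 mm
PW = 24.00 + 14.04 + 2.95 = 40.99 ≈ 41.0 mm.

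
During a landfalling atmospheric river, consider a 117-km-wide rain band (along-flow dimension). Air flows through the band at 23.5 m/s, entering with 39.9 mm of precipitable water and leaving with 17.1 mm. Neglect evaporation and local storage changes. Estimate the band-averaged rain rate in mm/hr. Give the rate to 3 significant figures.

R ≈ 16.5 mm/hr

Column moisture flux per unit crosswind length is F = V × PW.
Inflow: F_in = 23.5 × 39.9 = 937.65 mm·m/s
Outflow: F_out = 23.5 × 17.1 = 401.85 mm·m/s
Steady-state rate R = (F_in − F_out)/L = (937.65 − 401.85) / 117000 m = 4.579e-03 mm/s.
R = 4.579e-03 × 3600 = 16.5 mm/hr.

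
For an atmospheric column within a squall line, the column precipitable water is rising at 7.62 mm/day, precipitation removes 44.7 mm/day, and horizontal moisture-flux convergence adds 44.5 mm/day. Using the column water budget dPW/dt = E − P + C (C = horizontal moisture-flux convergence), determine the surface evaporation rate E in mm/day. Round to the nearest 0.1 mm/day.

dPW/dt = +7.62 mm/day.
E = dPW/dt + P − C = (+7.62) + 44.7 − (44.5) = 7.8 mm/day.

E ≈ 7.8 mm/day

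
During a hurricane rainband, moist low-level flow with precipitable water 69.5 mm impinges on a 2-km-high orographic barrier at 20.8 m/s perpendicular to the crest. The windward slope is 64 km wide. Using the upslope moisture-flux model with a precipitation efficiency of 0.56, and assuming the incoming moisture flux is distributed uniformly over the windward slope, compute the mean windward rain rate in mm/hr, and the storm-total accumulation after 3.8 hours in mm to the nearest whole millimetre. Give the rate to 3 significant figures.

Incoming column moisture flux per unit ridge length: F = V × PW = 20.8 × 69.5 = 1445.6 mm·m/s.
Spread over the 64 km slope with efficiency ε = 0.56: R = ε·F/W = 0.56 × 1445.6 / 64000 m = 1.265e-02 mm/s.
R = 1.265e-02 × 3600 = 45.5 mm/hr.
Over 3.8 h: total = 45.5 × 3.8 = 172.9 ≈ 173 mm.

R ≈ 45.5 mm/hr; total ≈ 173 mm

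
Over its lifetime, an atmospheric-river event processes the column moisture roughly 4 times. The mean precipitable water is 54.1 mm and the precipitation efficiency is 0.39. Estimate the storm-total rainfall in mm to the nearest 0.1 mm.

rainfall ≈ 84.4 mm

Each cycle deposits ε × PW = 0.39 × 54.1 = 21.099 mm.
Over 4 cycles: 4 × 21.099 = 84.4 mm.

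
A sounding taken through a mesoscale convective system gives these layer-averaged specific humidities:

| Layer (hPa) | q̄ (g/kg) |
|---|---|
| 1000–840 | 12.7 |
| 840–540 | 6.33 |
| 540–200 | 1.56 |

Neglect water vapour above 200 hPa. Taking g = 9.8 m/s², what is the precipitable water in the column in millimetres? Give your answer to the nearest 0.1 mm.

Precipitable water is the column-integrated vapour mass per unit area: PW = (1/g) Σ q̄ Δp, with q in kg/kg and Δp in Pa (1 kg/m² of water = 1 mm).
Layer 1000–840 hPa: Δp = 160 hPa = 16000 Pa, q̄ = 0.0127 kg/kg → 0.0127 × 16000 / 9.8 = 20.73 mm
Layer 840–540 hPa: Δp = 300 hPa = 30000 Pa, q̄ = 0.00633 kg/kg → 0.00633 × 30000 / 9.8 = 19.38 mm
Layer 540–200 hPa: Δp = 340 hPa = 34000 Pa, q̄ = 0.00156 kg/kg → 0.00156 × 34000 / 9.8 = 5.41 mm
PW = 20.73 + 19.38 + 5.41 = 45.52 ≈ 45.5 mm.

PW ≈ 45.5 mm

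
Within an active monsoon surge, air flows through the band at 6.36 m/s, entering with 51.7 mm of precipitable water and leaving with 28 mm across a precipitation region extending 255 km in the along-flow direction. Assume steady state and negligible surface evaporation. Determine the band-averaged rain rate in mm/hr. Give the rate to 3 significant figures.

R ≈ 2.13 mm/hr

Column moisture flux per unit crosswind length is F = V × PW.
Inflow: F_in = 6.36 × 51.7 = 328.812 mm·m/s
Outflow: F_out = 6.36 × 28 = 178.08 mm·m/s
Steady-state rate R = (F_in − F_out)/L = (328.812 − 178.08) / 255000 m = 5.911e-04 mm/s.
R = 5.911e-04 × 3600 = 2.13 mm/hr.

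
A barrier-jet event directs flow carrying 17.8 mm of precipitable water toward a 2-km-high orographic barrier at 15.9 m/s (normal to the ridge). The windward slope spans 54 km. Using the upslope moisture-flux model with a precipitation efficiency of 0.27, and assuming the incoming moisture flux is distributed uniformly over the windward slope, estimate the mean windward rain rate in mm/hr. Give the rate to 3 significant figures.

Incoming column moisture flux per unit ridge length: F = V × PW = 15.9 × 17.8 = 283.02 mm·m/s.
Spread over the 54 km slope with efficiency ε = 0.27: R = ε·F/W = 0.27 × 283.02 / 54000 m = 1.415e-03 mm/s.
R = 1.415e-03 × 3600 = 5.09 mm/hr.

R ≈ 5.09 mm/hr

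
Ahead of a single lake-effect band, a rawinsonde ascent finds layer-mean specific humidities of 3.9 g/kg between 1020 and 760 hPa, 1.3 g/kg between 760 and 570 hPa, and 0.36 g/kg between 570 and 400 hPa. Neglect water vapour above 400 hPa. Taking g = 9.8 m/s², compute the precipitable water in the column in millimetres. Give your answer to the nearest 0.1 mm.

Precipitable water is the column-integrated vapour mass per unit area: PW = (1/g) Σ q̄ Δp, with q in kg/kg and Δp in Pa (1 kg/m² of water = 1 mm).
Layer 1020–760 hPa: Δp = 260 hPa = 26000 Pa, q̄ = 0.0039 kg/kg → 0.0039 × 26000 / 9.8 = 10.35 mm
Layer 760–570 hPa: Δp = 190 hPa = 19000 Pa, q̄ = 0.0013 kg/kg → 0.0013 × 19000 / 9.8 = 2.52 mm
Layer 570–400 hPa: Δp = 170 hPa = 17000 Pa, q̄ = 0.00036 kg/kg → 0.00036 × 17000 / 9.8 = 0.62 mm
PW = 10.35 + 2.52 + 0.62 = 13.49 ≈ 13.5 mm.

PW ≈ 13.5 mm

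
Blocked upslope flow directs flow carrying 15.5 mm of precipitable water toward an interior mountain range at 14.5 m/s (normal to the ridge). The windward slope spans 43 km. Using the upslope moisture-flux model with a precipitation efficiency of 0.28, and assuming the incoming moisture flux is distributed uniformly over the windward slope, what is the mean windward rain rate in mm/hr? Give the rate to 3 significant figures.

R ≈ 5.27 mm/hr

Incoming column moisture flux per unit ridge length: F = V × PW = 14.5 × 15.5 = 224.75 mm·m/s.
Spread over the 43 km slope with efficiency ε = 0.28: R = ε·F/W = 0.28 × 224.75 / 43000 m = 1.463e-03 mm/s.
R = 1.463e-03 × 3600 = 5.27 mm/hr.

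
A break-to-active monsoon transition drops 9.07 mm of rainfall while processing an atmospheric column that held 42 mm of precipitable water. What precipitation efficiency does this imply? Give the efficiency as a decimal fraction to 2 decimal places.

ε = rainfall / PW = 9.07 / 42 = 0.22.

ε ≈ 0.22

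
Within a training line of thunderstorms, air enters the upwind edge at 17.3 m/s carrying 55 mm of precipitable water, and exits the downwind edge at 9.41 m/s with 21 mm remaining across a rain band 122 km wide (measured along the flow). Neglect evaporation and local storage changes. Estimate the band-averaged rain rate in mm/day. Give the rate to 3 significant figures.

Column moisture flux per unit crosswind length is F = V × PW.
Inflow: F_in = 17.3 × 55 = 951.5 mm·m/s
Outflow: F_out = 9.41 × 21 = 197.61 mm·m/s
Steady-state rate R = (F_in − F_out)/L = (951.5 − 197.61) / 122000 m = 6.179e-03 mm/s.
R = 6.179e-03 × 3600 × 24 = 534 mm/day.

R ≈ 534 mm/day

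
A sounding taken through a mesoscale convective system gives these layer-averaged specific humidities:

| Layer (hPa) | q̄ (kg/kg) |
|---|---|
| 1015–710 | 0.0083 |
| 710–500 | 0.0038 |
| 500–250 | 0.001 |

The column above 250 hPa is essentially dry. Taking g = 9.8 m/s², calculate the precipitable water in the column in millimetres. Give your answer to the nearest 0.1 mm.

Precipitable water is the column-integrated vapour mass per unit area: PW = (1/g) Σ q̄ Δp, with q in kg/kg and Δp in Pa (1 kg/m² of water = 1 mm).
Layer 1015–710 hPa: Δp = 305 hPa = 30500 Pa, q̄ = 0.0083 kg/kg → 0.0083 × 30500 / 9.8 = 25.83 mm
Layer 710–500 hPa: Δp = 210 hPa = 21000 Pa, q̄ = 0.0038 kg/kg → 0.0038 × 21000 / 9.8 = 8.14 mm
Layer 500–250 hPa: Δp = 250 hPa = 25000 Pa, q̄ = 0.001 kg/kg → 0.001 × 25000 / 9.8 = 2.55 mm
PW = 25.83 + 8.14 + 2.55 = 36.52 ≈ 36.5 mm.

PW ≈ 36.5 mm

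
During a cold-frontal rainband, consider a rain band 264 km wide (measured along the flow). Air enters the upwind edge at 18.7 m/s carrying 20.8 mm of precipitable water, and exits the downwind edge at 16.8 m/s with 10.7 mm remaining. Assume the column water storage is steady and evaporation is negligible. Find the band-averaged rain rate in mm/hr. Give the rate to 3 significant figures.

R ≈ 2.85 mm/hr

Column moisture flux per unit crosswind length is F = V × PW.
Inflow: F_in = 18.7 × 20.8 = 388.96 mm·m/s
Outflow: F_out = 16.8 × 10.7 = 179.76 mm·m/s
Steady-state rate R = (F_in − F_out)/L = (388.96 − 179.76) / 264000 m = 7.924e-04 mm/s.
R = 7.924e-04 × 3600 = 2.85 mm/hr.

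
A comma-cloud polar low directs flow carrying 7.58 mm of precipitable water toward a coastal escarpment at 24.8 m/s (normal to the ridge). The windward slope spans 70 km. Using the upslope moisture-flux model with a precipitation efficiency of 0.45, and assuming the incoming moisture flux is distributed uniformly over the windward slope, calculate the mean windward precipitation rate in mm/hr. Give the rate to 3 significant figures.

R ≈ 4.35 mm/hr

Incoming column moisture flux per unit ridge length: F = V × PW = 24.8 × 7.58 = 187.984 mm·m/s.
Spread over the 70 km slope with efficiency ε = 0.45: R = ε·F/W = 0.45 × 187.984 / 70000 m = 1.208e-03 mm/s.
R = 1.208e-03 × 3600 = 4.35 mm/hr.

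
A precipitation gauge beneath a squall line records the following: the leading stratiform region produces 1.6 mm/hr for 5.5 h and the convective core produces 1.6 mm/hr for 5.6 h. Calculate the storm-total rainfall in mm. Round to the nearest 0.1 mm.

Total = Σ Rᵢ Δtᵢ = 1.6 × 5.5 + 1.6 × 5.6
      = 8.8 + 8.96 = 17.8 mm.

total ≈ 17.8 mm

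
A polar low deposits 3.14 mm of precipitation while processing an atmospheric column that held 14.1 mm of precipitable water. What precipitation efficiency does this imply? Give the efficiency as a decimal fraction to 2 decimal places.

ε = precipitation / PW = 3.14 / 14.1 = 0.22.

ε ≈ 0.22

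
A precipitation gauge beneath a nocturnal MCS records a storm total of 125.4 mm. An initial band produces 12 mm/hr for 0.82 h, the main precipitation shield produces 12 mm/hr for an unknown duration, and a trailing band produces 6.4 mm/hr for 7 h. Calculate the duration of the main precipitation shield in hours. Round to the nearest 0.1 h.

Known phases: 12 × 0.82 + 6.4 × 7 = 9.84 + 44.8 = 54.64 mm.
Remaining depth = 125.4 − 54.64 = 70.76 mm.
Duration = 70.76 / 12 = 5.9 h.

duration ≈ 5.9 h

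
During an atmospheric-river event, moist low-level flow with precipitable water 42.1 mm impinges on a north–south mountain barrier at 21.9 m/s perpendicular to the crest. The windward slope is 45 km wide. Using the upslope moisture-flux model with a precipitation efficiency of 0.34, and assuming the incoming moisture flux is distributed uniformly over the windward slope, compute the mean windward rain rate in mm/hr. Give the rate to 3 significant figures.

R ≈ 25.1 mm/hr

Incoming column moisture flux per unit ridge length: F = V × PW = 21.9 × 42.1 = 921.99 mm·m/s.
Spread over the 45 km slope with efficiency ε = 0.34: R = ε·F/W = 0.34 × 921.99 / 45000 m = 6.966e-03 mm/s.
R = 6.966e-03 × 3600 = 25.1 mm/hr.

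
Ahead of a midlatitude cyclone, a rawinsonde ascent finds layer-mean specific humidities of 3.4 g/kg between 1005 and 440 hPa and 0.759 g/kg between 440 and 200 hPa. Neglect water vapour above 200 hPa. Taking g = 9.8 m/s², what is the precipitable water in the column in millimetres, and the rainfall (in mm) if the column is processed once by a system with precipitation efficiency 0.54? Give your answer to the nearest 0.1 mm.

Precipitable water is the column-integrated vapour mass per unit area: PW = (1/g) Σ q̄ Δp, with q in kg/kg and Δp in Pa (1 kg/m² of water = 1 mm).
Layer 1005–440 hPa: Δp = 565 hPa = 56500 Pa, q̄ = 0.0034 kg/kg → 0.0034 × 56500 / 9.8 = 19.60 mm
Layer 440–200 hPa: Δp = 240 hPa = 24000 Pa, q̄ = 0.000759 kg/kg → 0.000759 × 24000 / 9.8 = 1.86 mm
PW = 19.60 + 1.86 = 21.46 ≈ 21.5 mm.
Rainfall = ε × PW = 0.54 × 21.5 = 11.6 mm.

PW ≈ 21.5 mm; rainfall ≈ 11.6 mm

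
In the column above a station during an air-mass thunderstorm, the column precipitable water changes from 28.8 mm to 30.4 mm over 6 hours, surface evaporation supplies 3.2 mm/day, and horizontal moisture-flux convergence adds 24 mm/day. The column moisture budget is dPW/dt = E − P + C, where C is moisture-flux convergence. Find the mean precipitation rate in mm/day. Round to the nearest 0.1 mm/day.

P ≈ 20.8 mm/day

dPW/dt = (30.4 − 28.8) mm / (6/24 day) = +6.400 mm/day.
P = E + C − dPW/dt = 3.2 + (24) − (+6.400) = 20.8 mm/day.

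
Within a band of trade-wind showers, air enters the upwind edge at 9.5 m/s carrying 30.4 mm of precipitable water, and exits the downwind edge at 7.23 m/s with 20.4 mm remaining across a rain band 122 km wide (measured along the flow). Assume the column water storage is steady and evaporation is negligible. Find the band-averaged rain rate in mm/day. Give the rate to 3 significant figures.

R ≈ 100 mm/day

Column moisture flux per unit crosswind length is F = V × PW.
Inflow: F_in = 9.5 × 30.4 = 288.8 mm·m/s
Outflow: F_out = 7.23 × 20.4 = 147.492 mm·m/s
Steady-state rate R = (F_in − F_out)/L = (288.8 − 147.492) / 122000 m = 1.158e-03 mm/s.
R = 1.158e-03 × 3600 × 24 = 100 mm/day.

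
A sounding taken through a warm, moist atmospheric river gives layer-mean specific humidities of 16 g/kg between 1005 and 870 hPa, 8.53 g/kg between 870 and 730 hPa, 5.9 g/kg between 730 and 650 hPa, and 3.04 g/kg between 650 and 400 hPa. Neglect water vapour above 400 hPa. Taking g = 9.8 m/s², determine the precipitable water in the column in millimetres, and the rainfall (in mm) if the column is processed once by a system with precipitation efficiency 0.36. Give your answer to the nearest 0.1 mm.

Precipitable water is the column-integrated vapour mass per unit area: PW = (1/g) Σ q̄ Δp, with q in kg/kg and Δp in Pa (1 kg/m² of water = 1 mm).
Layer 1005–870 hPa: Δp = 135 hPa = 13500 Pa, q̄ = 0.016 kg/kg → 0.016 × 13500 / 9.8 = 22.04 mm
Layer 870–730 hPa: Δp = 140 hPa = 14000 Pa, q̄ = 0.00853 kg/kg → 0.00853 × 14000 / 9.8 = 12.19 mm
Layer 730–650 hPa: Δp = 80 hPa = 8000 Pa, q̄ = 0.0059 kg/kg → 0.0059 × 8000 / 9.8 = 4.82 mm
Layer 650–400 hPa: Δp = 250 hPa = 25000 Pa, q̄ = 0.00304 kg/kg → 0.00304 × 25000 / 9.8 = 7.76 mm
PW = 22.04 + 12.19 + 4.82 + 7.76 = 46.81 ≈ 46.8 mm.
Rainfall = ε × PW = 0.36 × 46.8 = 16.8 mm.

PW ≈ 46.8 mm; rainfall ≈ 16.8 mm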